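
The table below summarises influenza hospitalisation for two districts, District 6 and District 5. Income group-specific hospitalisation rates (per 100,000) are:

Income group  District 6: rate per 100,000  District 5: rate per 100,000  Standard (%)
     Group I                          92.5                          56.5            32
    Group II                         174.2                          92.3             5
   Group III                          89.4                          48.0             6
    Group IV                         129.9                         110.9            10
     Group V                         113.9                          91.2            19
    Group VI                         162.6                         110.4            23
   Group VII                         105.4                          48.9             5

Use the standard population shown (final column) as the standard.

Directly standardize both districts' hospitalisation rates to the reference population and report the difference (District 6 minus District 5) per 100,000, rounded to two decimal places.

39.14

Standard weights: 0.32, 0.05, 0.06, 0.10, 0.19, 0.23, 0.05.
District 6: 0.3200×92.5 + 0.0500×174.2 + 0.0600×89.4 + 0.1000×129.9 + 0.1900×113.9 + 0.2300×162.6 + 0.0500×105.4 = 120.9730 per 100,000.
District 5: 0.3200×56.5 + 0.0500×92.3 + 0.0600×48.0 + 0.1000×110.9 + 0.1900×91.2 + 0.2300×110.4 + 0.0500×48.9 = 81.8300 per 100,000.
Difference = 120.9730 − 81.8300 = 39.1430.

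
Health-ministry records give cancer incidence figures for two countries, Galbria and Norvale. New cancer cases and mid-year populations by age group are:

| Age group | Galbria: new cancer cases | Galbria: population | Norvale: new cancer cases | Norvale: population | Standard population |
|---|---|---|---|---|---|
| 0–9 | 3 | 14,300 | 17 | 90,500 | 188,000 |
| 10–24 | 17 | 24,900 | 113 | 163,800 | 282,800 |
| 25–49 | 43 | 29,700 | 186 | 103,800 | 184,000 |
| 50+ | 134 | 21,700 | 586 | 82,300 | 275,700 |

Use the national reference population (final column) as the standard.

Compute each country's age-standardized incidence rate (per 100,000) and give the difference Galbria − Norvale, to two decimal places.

-34.58

Age-specific rates per 100,000 for Galbria: 20.98, 68.27, 144.78, 617.51.
For Norvale: 18.78, 68.99, 179.19, 712.03.
Standard total = 930,500; weights = 0.2020, 0.3039, 0.1977, 0.2963.
Galbria: 0.2020×20.98 + 0.3039×68.27 + 0.1977×144.78 + 0.2963×617.51 = 236.5818 per 100,000.
Norvale: 0.2020×18.78 + 0.3039×68.99 + 0.1977×179.19 + 0.2963×712.03 = 271.1644 per 100,000.
Difference = 236.5818 − 271.1644 = -34.5826.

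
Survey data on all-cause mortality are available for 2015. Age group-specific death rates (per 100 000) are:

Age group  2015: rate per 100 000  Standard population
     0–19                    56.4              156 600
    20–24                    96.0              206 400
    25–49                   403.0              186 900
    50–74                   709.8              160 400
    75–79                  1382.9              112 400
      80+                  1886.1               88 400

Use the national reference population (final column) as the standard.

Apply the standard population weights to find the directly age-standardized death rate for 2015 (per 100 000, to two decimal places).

592.68

Standard total = 911 100; weights = 0.1719, 0.2265, 0.2051, 0.1761, 0.1234, 0.0970.
Standardized rate: 0.1719×56.4 + 0.2265×96.0 + 0.2051×403.0 + 0.1761×709.8 + 0.1234×1382.9 + 0.0970×1886.1 = 592.6775 per 100 000.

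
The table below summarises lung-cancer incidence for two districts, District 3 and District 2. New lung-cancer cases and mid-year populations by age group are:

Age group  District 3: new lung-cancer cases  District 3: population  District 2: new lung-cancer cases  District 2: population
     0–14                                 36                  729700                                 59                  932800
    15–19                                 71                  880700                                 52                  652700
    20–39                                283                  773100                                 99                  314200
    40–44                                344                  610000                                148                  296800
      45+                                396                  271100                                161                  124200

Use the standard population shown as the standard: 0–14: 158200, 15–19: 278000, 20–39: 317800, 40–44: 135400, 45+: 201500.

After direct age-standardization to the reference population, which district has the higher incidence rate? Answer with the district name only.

District 3

Age-specific rates per 100000 for District 3: 4.93, 8.06, 36.61, 56.39, 146.07.
For District 2: 6.33, 7.97, 31.51, 49.87, 129.63.
Standard total = 1090900; weights = 0.1450, 0.2548, 0.2913, 0.1241, 0.1847.
District 3: 0.1450×4.93 + 0.2548×8.06 + 0.2913×36.61 + 0.1241×56.39 + 0.1847×146.07 = 47.4141 per 100000.
District 2: 0.1450×6.33 + 0.2548×7.97 + 0.2913×31.51 + 0.1241×49.87 + 0.1847×129.63 = 42.2596 per 100000.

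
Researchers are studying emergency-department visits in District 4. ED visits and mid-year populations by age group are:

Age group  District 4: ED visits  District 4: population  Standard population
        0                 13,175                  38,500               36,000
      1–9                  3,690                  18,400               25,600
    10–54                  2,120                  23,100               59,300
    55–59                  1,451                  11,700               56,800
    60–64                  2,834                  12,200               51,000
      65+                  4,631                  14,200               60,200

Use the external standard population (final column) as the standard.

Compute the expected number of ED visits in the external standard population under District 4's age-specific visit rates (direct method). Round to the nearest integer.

61420

Age-specific rates per 1,000 for District 4: 342.208, 200.543, 91.775, 124.017, 232.295, 326.127.
Expected ED visits = Σ (standard pop × age-specific rate ÷ 1,000)
= 36,000×342.208/1,000 + 25,600×200.543/1,000 + 59,300×91.775/1,000 + 56,800×124.017/1,000 + 51,000×232.295/1,000 + 60,200×326.127/1,000
= 12319.48 + 5133.91 + 5442.25 + 7044.17 + 11847.05 + 19632.83 = 61419.70.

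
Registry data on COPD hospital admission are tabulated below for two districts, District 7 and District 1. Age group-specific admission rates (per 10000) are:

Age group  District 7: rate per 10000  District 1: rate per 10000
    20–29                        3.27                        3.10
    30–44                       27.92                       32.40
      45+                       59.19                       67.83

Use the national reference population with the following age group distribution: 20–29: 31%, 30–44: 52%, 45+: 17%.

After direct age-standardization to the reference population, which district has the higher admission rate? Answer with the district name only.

Standard weights: 0.31, 0.52, 0.17.
District 7: 0.3100×3.27 + 0.5200×27.92 + 0.1700×59.19 = 25.5944 per 10000.
District 1: 0.3100×3.10 + 0.5200×32.40 + 0.1700×67.83 = 29.3401 per 10000.

District 1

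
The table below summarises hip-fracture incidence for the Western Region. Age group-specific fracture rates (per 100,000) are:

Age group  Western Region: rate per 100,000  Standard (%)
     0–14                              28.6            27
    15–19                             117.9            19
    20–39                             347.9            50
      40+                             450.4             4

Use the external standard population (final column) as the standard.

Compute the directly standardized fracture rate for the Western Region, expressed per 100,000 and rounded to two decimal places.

222.09

Standard weights: 0.27, 0.19, 0.50, 0.04.
Standardized rate: 0.2700×28.6 + 0.1900×117.9 + 0.5000×347.9 + 0.0400×450.4 = 222.0890 per 100,000.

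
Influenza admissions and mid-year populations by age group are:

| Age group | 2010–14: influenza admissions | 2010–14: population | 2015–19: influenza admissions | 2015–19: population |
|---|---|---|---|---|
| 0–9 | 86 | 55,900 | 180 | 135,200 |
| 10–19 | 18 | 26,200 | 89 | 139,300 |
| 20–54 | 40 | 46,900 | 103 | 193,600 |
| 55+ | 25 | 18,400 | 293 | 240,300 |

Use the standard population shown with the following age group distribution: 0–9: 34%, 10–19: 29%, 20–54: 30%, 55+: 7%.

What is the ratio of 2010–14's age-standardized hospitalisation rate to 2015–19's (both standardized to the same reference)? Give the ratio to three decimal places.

Age-specific rates per 100,000 for 2010–14: 153.85, 68.70, 85.29, 135.87.
For 2015–19: 133.14, 63.89, 53.20, 121.93.
Standard weights: 0.34, 0.29, 0.30, 0.07.
2010–14: 0.3400×153.85 + 0.2900×68.70 + 0.3000×85.29 + 0.0700×135.87 = 107.3286 per 100,000.
2015–19: 0.3400×133.14 + 0.2900×63.89 + 0.3000×53.20 + 0.0700×121.93 = 88.2905 per 100,000.
Ratio = 107.3286 ÷ 88.2905 = 1.21563.

1.216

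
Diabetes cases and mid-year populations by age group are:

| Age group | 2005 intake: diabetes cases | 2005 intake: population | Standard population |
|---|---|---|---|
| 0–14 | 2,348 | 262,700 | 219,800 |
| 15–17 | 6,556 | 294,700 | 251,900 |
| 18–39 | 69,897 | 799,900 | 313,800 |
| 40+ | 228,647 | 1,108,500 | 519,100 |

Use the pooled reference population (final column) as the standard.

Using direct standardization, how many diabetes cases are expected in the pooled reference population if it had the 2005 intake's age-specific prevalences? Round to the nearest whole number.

Age-specific rates per 1,000 for the 2005 intake: 8.938, 22.246, 87.382, 206.267.
Expected diabetes cases = Σ (standard pop × age-specific rate ÷ 1,000)
= 219,800×8.938/1,000 + 251,900×22.246/1,000 + 313,800×87.382/1,000 + 519,100×206.267/1,000
= 1964.56 + 5603.86 + 27420.53 + 107073.21 = 142062.16.

142062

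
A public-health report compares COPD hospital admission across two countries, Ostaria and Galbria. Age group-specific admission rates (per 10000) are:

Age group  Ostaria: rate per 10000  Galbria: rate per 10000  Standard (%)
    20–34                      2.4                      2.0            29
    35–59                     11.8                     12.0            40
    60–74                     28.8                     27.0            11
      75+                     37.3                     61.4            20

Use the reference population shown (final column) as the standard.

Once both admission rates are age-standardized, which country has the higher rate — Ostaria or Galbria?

Galbria

Standard weights: 0.29, 0.40, 0.11, 0.20.
Ostaria: 0.2900×2.4 + 0.4000×11.8 + 0.1100×28.8 + 0.2000×37.3 = 16.0440 per 10000.
Galbria: 0.2900×2.0 + 0.4000×12.0 + 0.1100×27.0 + 0.2000×61.4 = 20.6300 per 10000.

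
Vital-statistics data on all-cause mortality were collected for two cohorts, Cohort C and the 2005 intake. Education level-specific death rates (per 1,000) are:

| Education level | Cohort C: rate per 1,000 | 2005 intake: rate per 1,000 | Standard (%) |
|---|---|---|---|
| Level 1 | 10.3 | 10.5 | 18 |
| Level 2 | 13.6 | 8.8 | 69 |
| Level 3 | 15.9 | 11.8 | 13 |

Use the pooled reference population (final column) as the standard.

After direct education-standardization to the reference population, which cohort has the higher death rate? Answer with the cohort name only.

Cohort C

Standard weights: 0.18, 0.69, 0.13.
Cohort C: 0.1800×10.3 + 0.6900×13.6 + 0.1300×15.9 = 13.3050 per 1,000.
The 2005 intake: 0.1800×10.5 + 0.6900×8.8 + 0.1300×11.8 = 9.4960 per 1,000.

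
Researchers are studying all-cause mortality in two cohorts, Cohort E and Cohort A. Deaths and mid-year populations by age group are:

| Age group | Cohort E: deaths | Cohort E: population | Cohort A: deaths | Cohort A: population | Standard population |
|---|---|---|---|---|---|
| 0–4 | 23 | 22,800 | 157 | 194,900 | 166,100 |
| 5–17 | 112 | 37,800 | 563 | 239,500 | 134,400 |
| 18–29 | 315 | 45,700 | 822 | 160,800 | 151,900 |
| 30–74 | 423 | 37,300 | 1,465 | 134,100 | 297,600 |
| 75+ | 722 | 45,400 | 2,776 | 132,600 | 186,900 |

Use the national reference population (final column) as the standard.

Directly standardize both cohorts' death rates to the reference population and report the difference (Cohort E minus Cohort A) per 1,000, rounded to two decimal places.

Age-specific rates per 1,000 for Cohort E: 1.009, 2.963, 6.893, 11.340, 15.903.
For Cohort A: 0.806, 2.351, 5.112, 10.925, 20.935.
Standard total = 936,900; weights = 0.1773, 0.1435, 0.1621, 0.3176, 0.1995.
Cohort E: 0.1773×1.009 + 0.1435×2.963 + 0.1621×6.893 + 0.3176×11.340 + 0.1995×15.903 = 8.4961 per 1,000.
Cohort A: 0.1773×0.806 + 0.1435×2.351 + 0.1621×5.112 + 0.3176×10.925 + 0.1995×20.935 = 8.9553 per 1,000.
Difference = 8.4961 − 8.9553 = -0.4592.

-0.46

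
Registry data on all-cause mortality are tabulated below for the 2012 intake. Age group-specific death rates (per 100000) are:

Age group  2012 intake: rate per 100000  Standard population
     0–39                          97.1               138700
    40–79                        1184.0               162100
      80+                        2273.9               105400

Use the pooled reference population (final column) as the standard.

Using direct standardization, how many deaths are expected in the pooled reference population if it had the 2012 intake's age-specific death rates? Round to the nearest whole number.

Expected deaths = Σ (standard pop × age-specific rate ÷ 100000)
= 138700×97.1/100000 + 162100×1184.0/100000 + 105400×2273.9/100000
= 134.68 + 1919.26 + 2396.69 = 4450.63.

4451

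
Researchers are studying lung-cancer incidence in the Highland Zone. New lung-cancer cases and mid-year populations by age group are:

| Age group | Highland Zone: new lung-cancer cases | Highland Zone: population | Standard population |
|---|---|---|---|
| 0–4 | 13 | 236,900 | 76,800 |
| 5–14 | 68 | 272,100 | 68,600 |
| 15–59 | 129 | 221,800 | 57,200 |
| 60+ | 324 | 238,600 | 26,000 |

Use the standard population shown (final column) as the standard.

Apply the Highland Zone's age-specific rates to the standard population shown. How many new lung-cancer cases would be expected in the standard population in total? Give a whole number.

Age-specific rates per 100,000 for the Highland Zone: 5.49, 24.99, 58.16, 135.79.
Expected new lung-cancer cases = Σ (standard pop × age-specific rate ÷ 100,000)
= 76,800×5.49/100,000 + 68,600×24.99/100,000 + 57,200×58.16/100,000 + 26,000×135.79/100,000
= 4.21 + 17.14 + 33.27 + 35.31 = 89.93.

90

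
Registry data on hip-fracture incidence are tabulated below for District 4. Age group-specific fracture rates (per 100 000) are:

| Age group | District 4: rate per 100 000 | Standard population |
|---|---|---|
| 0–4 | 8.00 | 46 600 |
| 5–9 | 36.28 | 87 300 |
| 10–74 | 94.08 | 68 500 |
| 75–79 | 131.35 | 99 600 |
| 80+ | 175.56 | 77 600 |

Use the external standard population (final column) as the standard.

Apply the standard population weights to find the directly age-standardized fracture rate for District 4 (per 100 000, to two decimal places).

Standard total = 379 600; weights = 0.1228, 0.2300, 0.1805, 0.2624, 0.2044.
Standardized rate: 0.1228×8.00 + 0.2300×36.28 + 0.1805×94.08 + 0.2624×131.35 + 0.2044×175.56 = 96.6555 per 100 000.

96.66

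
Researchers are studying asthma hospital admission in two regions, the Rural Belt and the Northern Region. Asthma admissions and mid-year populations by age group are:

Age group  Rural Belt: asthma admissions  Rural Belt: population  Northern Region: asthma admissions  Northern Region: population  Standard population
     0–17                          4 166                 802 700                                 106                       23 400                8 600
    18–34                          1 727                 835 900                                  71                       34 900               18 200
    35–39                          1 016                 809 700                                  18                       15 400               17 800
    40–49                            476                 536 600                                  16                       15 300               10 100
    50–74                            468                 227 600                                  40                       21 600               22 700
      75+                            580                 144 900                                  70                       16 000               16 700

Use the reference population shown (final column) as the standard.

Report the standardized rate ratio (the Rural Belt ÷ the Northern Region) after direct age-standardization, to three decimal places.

1.021

Age-specific rates per 10 000 for the Rural Belt: 51.90, 20.66, 12.55, 8.87, 20.56, 40.03.
For the Northern Region: 45.30, 20.34, 11.69, 10.46, 18.52, 43.75.
Standard total = 94 100; weights = 0.0914, 0.1934, 0.1892, 0.1073, 0.2412, 0.1775.
The Rural Belt: 0.0914×51.90 + 0.1934×20.66 + 0.1892×12.55 + 0.1073×8.87 + 0.2412×20.56 + 0.1775×40.03 = 24.1289 per 10 000.
The Northern Region: 0.0914×45.30 + 0.1934×20.34 + 0.1892×11.69 + 0.1073×10.46 + 0.2412×18.52 + 0.1775×43.75 = 23.6397 per 10 000.
Ratio = 24.1289 ÷ 23.6397 = 1.02069.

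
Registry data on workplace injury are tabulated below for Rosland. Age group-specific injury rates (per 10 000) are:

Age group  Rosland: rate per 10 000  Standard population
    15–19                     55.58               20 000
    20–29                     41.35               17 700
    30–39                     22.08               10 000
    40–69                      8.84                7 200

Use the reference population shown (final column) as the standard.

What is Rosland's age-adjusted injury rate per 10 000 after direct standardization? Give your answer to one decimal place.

Standard total = 54 900; weights = 0.3643, 0.3224, 0.1821, 0.1311.
Standardized rate: 0.3643×55.58 + 0.3224×41.35 + 0.1821×22.08 + 0.1311×8.84 = 38.7603 per 10 000.

38.8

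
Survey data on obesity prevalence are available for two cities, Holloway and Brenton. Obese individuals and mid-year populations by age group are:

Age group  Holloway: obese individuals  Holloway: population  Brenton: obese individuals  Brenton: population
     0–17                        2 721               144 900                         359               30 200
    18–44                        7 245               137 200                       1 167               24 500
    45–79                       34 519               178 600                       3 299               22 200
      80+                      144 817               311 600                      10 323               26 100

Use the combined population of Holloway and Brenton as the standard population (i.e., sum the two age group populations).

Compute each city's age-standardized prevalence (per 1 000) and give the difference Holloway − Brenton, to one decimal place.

39.3

Age-specific rates per 1 000 for Holloway: 18.778, 52.806, 193.275, 464.753.
For Brenton: 11.887, 47.633, 148.604, 395.517.
Combined standard total = 875 300; weights = 0.2000, 0.1847, 0.2294, 0.3858.
Holloway: 0.2000×18.778 + 0.1847×52.806 + 0.2294×193.275 + 0.3858×464.753 = 237.1571 per 1 000.
Brenton: 0.2000×11.887 + 0.1847×47.633 + 0.2294×148.604 + 0.3858×395.517 = 197.8630 per 1 000.
Difference = 237.1571 − 197.8630 = 39.2941.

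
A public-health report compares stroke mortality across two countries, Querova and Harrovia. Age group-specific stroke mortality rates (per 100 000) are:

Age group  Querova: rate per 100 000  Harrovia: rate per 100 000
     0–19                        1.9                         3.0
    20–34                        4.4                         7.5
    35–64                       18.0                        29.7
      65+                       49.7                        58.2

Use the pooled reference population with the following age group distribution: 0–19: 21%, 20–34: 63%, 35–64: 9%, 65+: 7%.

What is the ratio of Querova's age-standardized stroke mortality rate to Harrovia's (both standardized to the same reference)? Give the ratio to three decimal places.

Standard weights: 0.21, 0.63, 0.09, 0.07.
Querova: 0.2100×1.9 + 0.6300×4.4 + 0.0900×18.0 + 0.0700×49.7 = 8.2700 per 100 000.
Harrovia: 0.2100×3.0 + 0.6300×7.5 + 0.0900×29.7 + 0.0700×58.2 = 12.1020 per 100 000.
Ratio = 8.2700 ÷ 12.1020 = 0.68336.

0.683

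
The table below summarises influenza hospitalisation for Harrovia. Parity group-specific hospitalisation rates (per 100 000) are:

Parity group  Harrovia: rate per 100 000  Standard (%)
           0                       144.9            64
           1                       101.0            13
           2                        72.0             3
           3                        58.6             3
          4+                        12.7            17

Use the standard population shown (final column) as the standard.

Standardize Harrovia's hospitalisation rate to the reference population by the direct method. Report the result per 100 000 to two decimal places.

Standard weights: 0.64, 0.13, 0.03, 0.03, 0.17.
Standardized rate: 0.6400×144.9 + 0.1300×101.0 + 0.0300×72.0 + 0.0300×58.6 + 0.1700×12.7 = 111.9430 per 100 000.

111.94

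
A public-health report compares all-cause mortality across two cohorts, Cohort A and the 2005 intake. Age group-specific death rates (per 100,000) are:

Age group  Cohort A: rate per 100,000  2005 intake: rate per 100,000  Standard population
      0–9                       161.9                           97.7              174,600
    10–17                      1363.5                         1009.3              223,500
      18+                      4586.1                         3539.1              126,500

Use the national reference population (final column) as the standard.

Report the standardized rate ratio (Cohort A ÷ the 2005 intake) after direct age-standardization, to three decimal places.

Standard total = 524,600; weights = 0.3328, 0.4260, 0.2411.
Cohort A: 0.3328×161.9 + 0.4260×1363.5 + 0.2411×4586.1 = 1740.6627 per 100,000.
The 2005 intake: 0.3328×97.7 + 0.4260×1009.3 + 0.2411×3539.1 = 1315.9228 per 100,000.
Ratio = 1740.6627 ÷ 1315.9228 = 1.32277.

1.323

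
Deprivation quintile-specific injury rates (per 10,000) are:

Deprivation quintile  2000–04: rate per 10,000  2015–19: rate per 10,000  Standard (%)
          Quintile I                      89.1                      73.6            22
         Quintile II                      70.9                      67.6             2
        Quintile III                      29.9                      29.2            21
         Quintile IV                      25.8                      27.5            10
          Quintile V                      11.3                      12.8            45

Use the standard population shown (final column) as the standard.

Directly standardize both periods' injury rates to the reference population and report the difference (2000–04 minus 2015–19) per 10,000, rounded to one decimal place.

Standard weights: 0.22, 0.02, 0.21, 0.10, 0.45.
2000–04: 0.2200×89.1 + 0.0200×70.9 + 0.2100×29.9 + 0.1000×25.8 + 0.4500×11.3 = 34.9640 per 10,000.
2015–19: 0.2200×73.6 + 0.0200×67.6 + 0.2100×29.2 + 0.1000×27.5 + 0.4500×12.8 = 32.1860 per 10,000.
Difference = 34.9640 − 32.1860 = 2.7780.

2.8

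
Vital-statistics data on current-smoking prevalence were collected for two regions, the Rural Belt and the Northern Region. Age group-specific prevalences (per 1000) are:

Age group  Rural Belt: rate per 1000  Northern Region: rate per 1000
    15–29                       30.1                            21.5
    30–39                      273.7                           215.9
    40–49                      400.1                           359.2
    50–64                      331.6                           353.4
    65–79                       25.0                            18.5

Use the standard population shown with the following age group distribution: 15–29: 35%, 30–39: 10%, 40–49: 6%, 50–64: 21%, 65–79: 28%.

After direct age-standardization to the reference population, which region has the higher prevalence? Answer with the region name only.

Standard weights: 0.35, 0.10, 0.06, 0.21, 0.28.
The Rural Belt: 0.3500×30.1 + 0.1000×273.7 + 0.0600×400.1 + 0.2100×331.6 + 0.2800×25.0 = 138.5470 per 1000.
The Northern Region: 0.3500×21.5 + 0.1000×215.9 + 0.0600×359.2 + 0.2100×353.4 + 0.2800×18.5 = 130.0610 per 1000.

Rural Belt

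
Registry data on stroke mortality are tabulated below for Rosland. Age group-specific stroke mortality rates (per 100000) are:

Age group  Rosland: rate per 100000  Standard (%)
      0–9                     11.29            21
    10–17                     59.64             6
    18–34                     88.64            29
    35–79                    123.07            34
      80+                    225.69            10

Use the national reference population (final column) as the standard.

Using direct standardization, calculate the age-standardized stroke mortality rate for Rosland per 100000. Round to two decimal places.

96.07

Standard weights: 0.21, 0.06, 0.29, 0.34, 0.10.
Standardized rate: 0.2100×11.29 + 0.0600×59.64 + 0.2900×88.64 + 0.3400×123.07 + 0.1000×225.69 = 96.0677 per 100000.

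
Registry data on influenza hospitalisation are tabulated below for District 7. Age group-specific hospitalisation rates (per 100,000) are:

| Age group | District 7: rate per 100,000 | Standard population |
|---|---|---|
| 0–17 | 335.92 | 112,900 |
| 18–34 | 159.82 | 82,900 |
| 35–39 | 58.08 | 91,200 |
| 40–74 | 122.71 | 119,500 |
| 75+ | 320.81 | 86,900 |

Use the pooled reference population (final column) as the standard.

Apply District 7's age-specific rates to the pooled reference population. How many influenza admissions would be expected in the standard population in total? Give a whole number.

990

Expected influenza admissions = Σ (standard pop × age-specific rate ÷ 100,000)
= 112,900×335.92/100,000 + 82,900×159.82/100,000 + 91,200×58.08/100,000 + 119,500×122.71/100,000 + 86,900×320.81/100,000
= 379.25 + 132.49 + 52.97 + 146.64 + 278.78 = 990.14.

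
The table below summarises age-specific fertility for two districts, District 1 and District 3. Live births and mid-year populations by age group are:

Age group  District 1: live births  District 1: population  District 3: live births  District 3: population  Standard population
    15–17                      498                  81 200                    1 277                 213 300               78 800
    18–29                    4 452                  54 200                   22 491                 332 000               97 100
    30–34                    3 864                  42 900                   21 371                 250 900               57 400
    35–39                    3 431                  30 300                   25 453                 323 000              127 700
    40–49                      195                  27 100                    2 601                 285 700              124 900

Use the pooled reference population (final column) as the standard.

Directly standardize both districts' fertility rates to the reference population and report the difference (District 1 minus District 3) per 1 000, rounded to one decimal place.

12.0

Age-specific rates per 1 000 for District 1: 6.133, 82.140, 90.070, 113.234, 7.196.
For District 3: 5.987, 67.744, 85.177, 78.802, 9.104.
Standard total = 485 900; weights = 0.1622, 0.1998, 0.1181, 0.2628, 0.2570.
District 1: 0.1622×6.133 + 0.1998×82.140 + 0.1181×90.070 + 0.2628×113.234 + 0.2570×7.196 = 59.6581 per 1 000.
District 3: 0.1622×5.987 + 0.1998×67.744 + 0.1181×85.177 + 0.2628×78.802 + 0.2570×9.104 = 47.6208 per 1 000.
Difference = 59.6581 − 47.6208 = 12.0372.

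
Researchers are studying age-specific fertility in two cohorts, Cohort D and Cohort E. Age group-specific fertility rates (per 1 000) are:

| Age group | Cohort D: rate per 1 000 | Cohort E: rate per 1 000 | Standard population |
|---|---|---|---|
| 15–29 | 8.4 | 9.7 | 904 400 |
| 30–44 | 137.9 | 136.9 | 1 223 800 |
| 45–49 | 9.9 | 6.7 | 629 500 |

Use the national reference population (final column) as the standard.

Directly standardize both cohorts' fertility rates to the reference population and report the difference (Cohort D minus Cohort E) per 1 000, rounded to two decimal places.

Standard total = 2 757 700; weights = 0.3280, 0.4438, 0.2283.
Cohort D: 0.3280×8.4 + 0.4438×137.9 + 0.2283×9.9 = 66.2113 per 1 000.
Cohort E: 0.3280×9.7 + 0.4438×136.9 + 0.2283×6.7 = 65.4634 per 1 000.
Difference = 66.2113 − 65.4634 = 0.7479.

0.75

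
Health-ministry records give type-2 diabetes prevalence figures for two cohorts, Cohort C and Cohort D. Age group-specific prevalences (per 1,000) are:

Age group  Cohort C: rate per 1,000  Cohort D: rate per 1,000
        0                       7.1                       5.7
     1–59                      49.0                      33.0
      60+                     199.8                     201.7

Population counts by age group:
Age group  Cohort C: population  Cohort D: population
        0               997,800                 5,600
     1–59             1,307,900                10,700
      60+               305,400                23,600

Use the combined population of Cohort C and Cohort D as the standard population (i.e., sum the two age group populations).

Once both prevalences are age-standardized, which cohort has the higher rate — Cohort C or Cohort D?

Combined standard total = 2,651,000; weights = 0.3785, 0.4974, 0.1241.
Cohort C: 0.3785×7.1 + 0.4974×49.0 + 0.1241×199.8 = 51.8558 per 1,000.
Cohort D: 0.3785×5.7 + 0.4974×33.0 + 0.1241×201.7 = 43.6033 per 1,000.
The crude rates (50.63 vs 128.95) would put Cohort D higher, but that reflects its age composition; once standardized to a common age structure, Cohort C has the higher underlying rate.

Cohort C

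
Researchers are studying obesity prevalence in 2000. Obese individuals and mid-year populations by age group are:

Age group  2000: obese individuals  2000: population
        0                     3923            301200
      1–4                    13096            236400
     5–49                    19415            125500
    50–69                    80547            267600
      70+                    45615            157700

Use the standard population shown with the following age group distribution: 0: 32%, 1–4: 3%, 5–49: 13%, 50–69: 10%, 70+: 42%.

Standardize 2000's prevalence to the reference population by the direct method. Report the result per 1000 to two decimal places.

Age-specific rates per 1000 for 2000: 13.025, 55.398, 154.701, 300.998, 289.252.
Standard weights: 0.32, 0.03, 0.13, 0.10, 0.42.
Standardized rate: 0.3200×13.025 + 0.0300×55.398 + 0.1300×154.701 + 0.1000×300.998 + 0.4200×289.252 = 177.5265 per 1000.

177.53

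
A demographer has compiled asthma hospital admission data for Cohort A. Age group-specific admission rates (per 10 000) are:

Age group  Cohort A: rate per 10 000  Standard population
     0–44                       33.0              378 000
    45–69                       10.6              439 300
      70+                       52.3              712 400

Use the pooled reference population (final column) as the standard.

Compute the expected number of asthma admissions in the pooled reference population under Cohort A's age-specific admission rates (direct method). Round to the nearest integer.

Expected asthma admissions = Σ (standard pop × age-specific rate ÷ 10 000)
= 378 000×33.0/10 000 + 439 300×10.6/10 000 + 712 400×52.3/10 000
= 1247.40 + 465.66 + 3725.85 = 5438.91.

5439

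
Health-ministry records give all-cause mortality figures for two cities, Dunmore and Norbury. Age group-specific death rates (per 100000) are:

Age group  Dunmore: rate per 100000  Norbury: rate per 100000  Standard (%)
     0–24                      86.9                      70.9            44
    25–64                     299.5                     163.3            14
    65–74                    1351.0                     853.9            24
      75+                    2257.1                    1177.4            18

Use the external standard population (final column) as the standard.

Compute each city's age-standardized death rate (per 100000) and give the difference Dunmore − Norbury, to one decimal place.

339.8

Standard weights: 0.44, 0.14, 0.24, 0.18.
Dunmore: 0.4400×86.9 + 0.1400×299.5 + 0.2400×1351.0 + 0.1800×2257.1 = 810.6840 per 100000.
Norbury: 0.4400×70.9 + 0.1400×163.3 + 0.2400×853.9 + 0.1800×1177.4 = 470.9260 per 100000.
Difference = 810.6840 − 470.9260 = 339.7580.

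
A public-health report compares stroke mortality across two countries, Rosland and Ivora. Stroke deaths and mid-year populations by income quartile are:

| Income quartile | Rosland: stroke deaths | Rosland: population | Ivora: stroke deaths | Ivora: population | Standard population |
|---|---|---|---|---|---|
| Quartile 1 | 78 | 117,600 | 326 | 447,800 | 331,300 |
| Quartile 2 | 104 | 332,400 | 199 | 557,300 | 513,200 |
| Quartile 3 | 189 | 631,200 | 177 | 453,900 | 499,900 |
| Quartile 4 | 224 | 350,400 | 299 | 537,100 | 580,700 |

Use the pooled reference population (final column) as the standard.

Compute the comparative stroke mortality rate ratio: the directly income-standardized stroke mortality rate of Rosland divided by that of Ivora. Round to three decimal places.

Income-specific rates per 100,000 for Rosland: 66.33, 31.29, 29.94, 63.93.
For Ivora: 72.80, 35.71, 39.00, 55.67.
Standard total = 1,925,100; weights = 0.1721, 0.2666, 0.2597, 0.3016.
Rosland: 0.1721×66.33 + 0.2666×31.29 + 0.2597×29.94 + 0.3016×63.93 = 46.8140 per 100,000.
Ivora: 0.1721×72.80 + 0.2666×35.71 + 0.2597×39.00 + 0.3016×55.67 = 48.9663 per 100,000.
Ratio = 46.8140 ÷ 48.9663 = 0.95605.

0.956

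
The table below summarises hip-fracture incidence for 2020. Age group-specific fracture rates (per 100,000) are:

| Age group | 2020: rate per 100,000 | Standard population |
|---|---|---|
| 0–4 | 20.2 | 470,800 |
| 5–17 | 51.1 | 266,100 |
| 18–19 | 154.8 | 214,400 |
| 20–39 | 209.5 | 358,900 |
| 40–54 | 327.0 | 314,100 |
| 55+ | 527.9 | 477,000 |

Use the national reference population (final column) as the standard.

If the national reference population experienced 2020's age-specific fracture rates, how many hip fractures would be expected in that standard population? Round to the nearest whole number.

4860

Expected hip fractures = Σ (standard pop × age-specific rate ÷ 100,000)
= 470,800×20.2/100,000 + 266,100×51.1/100,000 + 214,400×154.8/100,000 + 358,900×209.5/100,000 + 314,100×327.0/100,000 + 477,000×527.9/100,000
= 95.10 + 135.98 + 331.89 + 751.90 + 1027.11 + 2518.08 = 4860.06.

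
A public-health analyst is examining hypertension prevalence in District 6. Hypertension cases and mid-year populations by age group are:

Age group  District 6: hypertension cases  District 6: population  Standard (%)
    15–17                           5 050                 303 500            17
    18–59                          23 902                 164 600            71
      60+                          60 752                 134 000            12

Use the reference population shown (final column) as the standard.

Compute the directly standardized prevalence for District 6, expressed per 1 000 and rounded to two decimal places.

Age-specific rates per 1 000 for District 6: 16.639, 145.213, 453.373.
Standard weights: 0.17, 0.71, 0.12.
Standardized rate: 0.1700×16.639 + 0.7100×145.213 + 0.1200×453.373 = 160.3344 per 1 000.

160.33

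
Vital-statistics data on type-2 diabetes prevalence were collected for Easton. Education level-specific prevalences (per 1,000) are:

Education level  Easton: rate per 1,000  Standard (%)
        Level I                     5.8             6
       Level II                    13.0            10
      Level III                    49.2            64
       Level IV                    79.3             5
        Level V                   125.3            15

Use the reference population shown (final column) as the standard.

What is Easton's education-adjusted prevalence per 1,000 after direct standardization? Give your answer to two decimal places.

Standard weights: 0.06, 0.10, 0.64, 0.05, 0.15.
Standardized rate: 0.0600×5.8 + 0.1000×13.0 + 0.6400×49.2 + 0.0500×79.3 + 0.1500×125.3 = 55.8960 per 1,000.

55.90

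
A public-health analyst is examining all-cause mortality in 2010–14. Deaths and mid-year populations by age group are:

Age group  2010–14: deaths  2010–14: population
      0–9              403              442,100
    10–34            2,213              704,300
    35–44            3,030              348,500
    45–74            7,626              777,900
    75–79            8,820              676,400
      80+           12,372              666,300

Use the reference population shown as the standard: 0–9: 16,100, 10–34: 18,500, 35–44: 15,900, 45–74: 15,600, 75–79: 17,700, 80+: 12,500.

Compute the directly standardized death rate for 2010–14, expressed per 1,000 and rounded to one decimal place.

Age-specific rates per 1,000 for 2010–14: 0.912, 3.142, 8.694, 9.803, 13.040, 18.568.
Standard total = 96,300; weights = 0.1672, 0.1921, 0.1651, 0.1620, 0.1838, 0.1298.
Standardized rate: 0.1672×0.912 + 0.1921×3.142 + 0.1651×8.694 + 0.1620×9.803 + 0.1838×13.040 + 0.1298×18.568 = 8.5865 per 1,000.

8.6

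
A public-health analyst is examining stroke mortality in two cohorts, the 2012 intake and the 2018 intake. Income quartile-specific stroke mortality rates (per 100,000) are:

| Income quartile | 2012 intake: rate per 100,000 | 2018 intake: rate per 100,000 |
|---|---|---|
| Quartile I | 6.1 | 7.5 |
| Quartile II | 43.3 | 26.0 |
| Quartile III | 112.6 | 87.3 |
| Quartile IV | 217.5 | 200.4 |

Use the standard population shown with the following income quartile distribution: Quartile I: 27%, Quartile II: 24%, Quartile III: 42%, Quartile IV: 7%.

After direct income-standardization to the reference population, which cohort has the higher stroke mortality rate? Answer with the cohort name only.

2012 intake

Standard weights: 0.27, 0.24, 0.42, 0.07.
The 2012 intake: 0.2700×6.1 + 0.2400×43.3 + 0.4200×112.6 + 0.0700×217.5 = 74.5560 per 100,000.
The 2018 intake: 0.2700×7.5 + 0.2400×26.0 + 0.4200×87.3 + 0.0700×200.4 = 58.9590 per 100,000.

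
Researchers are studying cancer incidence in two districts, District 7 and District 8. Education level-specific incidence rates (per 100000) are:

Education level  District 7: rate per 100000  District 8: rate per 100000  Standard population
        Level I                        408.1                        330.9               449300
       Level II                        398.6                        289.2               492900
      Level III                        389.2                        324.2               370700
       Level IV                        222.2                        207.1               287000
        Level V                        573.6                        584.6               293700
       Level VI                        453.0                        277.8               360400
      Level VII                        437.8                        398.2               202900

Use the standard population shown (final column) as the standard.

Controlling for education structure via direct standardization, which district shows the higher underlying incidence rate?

District 7

Standard total = 2456900; weights = 0.1829, 0.2006, 0.1509, 0.1168, 0.1195, 0.1467, 0.0826.
District 7: 0.1829×408.1 + 0.2006×398.6 + 0.1509×389.2 + 0.1168×222.2 + 0.1195×573.6 + 0.1467×453.0 + 0.0826×437.8 = 410.4499 per 100000.
District 8: 0.1829×330.9 + 0.2006×289.2 + 0.1509×324.2 + 0.1168×207.1 + 0.1195×584.6 + 0.1467×277.8 + 0.0826×398.2 = 335.1580 per 100000.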